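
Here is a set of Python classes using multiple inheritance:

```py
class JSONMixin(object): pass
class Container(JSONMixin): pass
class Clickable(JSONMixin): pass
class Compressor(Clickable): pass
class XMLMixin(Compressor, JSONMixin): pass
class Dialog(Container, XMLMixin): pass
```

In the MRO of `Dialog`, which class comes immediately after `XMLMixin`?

Compressor

L[Dialog] = Dialog + merge(L[Container], L[XMLMixin], [Container XMLMixin])
  take Container:  [Container JSONMixin object] + [XMLMixin Compressor Clickable JSONMixin object] + [Container XMLMixin]
  take XMLMixin:  [JSONMixin object] + [XMLMixin Compressor Clickable JSONMixin object] + [XMLMixin]
  take Compressor:  [JSONMixin object] + [Compressor Clickable JSONMixin object]
  take Clickable:  [JSONMixin object] + [Clickable JSONMixin object]
  take JSONMixin:  [JSONMixin object] + [JSONMixin object]
  take object:  [object] + [object]
MRO: Dialog Container XMLMixin Compressor Clickable JSONMixin object
XMLMixin is at position 2; next is Compressor.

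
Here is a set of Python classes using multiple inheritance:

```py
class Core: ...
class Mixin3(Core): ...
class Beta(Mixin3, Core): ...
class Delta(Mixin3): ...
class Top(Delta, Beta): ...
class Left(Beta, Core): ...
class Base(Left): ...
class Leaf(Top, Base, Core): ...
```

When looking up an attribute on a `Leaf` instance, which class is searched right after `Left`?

Beta

L[Leaf] = Leaf + merge(L[Top], L[Base], L[Core], [Top Base Core])
  take Top:  [Top Delta Beta Mixin3 Core object] + [Base Left Beta Mixin3 Core object] + [Core object] + [Top Base Core]
  take Delta:  [Delta Beta Mixin3 Core object] + [Base Left Beta Mixin3 Core object] + [Core object] + [Base Core]
  take Base:  [Beta Mixin3 Core object] + [Base Left Beta Mixin3 Core object] + [Core object] + [Base Core]
  take Left:  [Beta Mixin3 Core object] + [Left Beta Mixin3 Core object] + [Core object] + [Core]
  take Beta:  [Beta Mixin3 Core object] + [Beta Mixin3 Core object] + [Core object] + [Core]
  take Mixin3:  [Mixin3 Core object] + [Mixin3 Core object] + [Core object] + [Core]
  take Core:  [Core object] + [Core object] + [Core object] + [Core]
  take object:  [object] + [object] + [object]
MRO: Leaf Top Delta Base Left Beta Mixin3 Core object
Left is at position 4; next is Beta.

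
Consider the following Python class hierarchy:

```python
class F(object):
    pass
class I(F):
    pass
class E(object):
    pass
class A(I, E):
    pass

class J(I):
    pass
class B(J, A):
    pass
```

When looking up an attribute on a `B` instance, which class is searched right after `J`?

L[B] = B + merge(L[J], L[A], [J A])
  take J:  [J I F object] + [A I F E object] + [J A]
  take A:  [I F object] + [A I F E object] + [A]
  take I:  [I F object] + [I F E object]
  take F:  [F object] + [F E object]
  take E:  [object] + [E object]
  take object:  [object] + [object]
MRO: B J A I F E object
J is at position 1; next is A.

A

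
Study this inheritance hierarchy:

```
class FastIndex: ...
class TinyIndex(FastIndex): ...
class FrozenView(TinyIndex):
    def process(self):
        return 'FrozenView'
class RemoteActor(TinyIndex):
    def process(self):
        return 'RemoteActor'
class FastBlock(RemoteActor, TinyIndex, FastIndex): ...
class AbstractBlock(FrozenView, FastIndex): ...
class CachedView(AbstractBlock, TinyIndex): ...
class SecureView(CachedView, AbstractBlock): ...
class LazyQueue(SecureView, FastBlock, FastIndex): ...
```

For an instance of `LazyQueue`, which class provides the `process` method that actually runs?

FrozenView

L[LazyQueue] = LazyQueue + merge(L[SecureView], L[FastBlock], L[FastIndex], [SecureView FastBlock FastIndex])
  take SecureView:  [SecureView CachedView AbstractBlock FrozenView TinyIndex FastIndex object] + [FastBlock RemoteActor TinyIndex FastIndex object] + [FastIndex object] + [SecureView FastBlock FastIndex]
  take CachedView:  [CachedView AbstractBlock FrozenView TinyIndex FastIndex object] + [FastBlock RemoteActor TinyIndex FastIndex object] + [FastIndex object] + [FastBlock FastIndex]
  take AbstractBlock:  [AbstractBlock FrozenView TinyIndex FastIndex object] + [FastBlock RemoteActor TinyIndex FastIndex object] + [FastIndex object] + [FastBlock FastIndex]
  take FrozenView:  [FrozenView TinyIndex FastIndex object] + [FastBlock RemoteActor TinyIndex FastIndex object] + [FastIndex object] + [FastBlock FastIndex]
  take FastBlock:  [TinyIndex FastIndex object] + [FastBlock RemoteActor TinyIndex FastIndex object] + [FastIndex object] + [FastBlock FastIndex]
  take RemoteActor:  [TinyIndex FastIndex object] + [RemoteActor TinyIndex FastIndex object] + [FastIndex object] + [FastIndex]
  take TinyIndex:  [TinyIndex FastIndex object] + [TinyIndex FastIndex object] + [FastIndex object] + [FastIndex]
  take FastIndex:  [FastIndex object] + [FastIndex object] + [FastIndex object] + [FastIndex]
  take object:  [object] + [object] + [object]
MRO: LazyQueue SecureView CachedView AbstractBlock FrozenView FastBlock RemoteActor TinyIndex FastIndex object
process is defined in: FrozenView, RemoteActor. First along the MRO is FrozenView.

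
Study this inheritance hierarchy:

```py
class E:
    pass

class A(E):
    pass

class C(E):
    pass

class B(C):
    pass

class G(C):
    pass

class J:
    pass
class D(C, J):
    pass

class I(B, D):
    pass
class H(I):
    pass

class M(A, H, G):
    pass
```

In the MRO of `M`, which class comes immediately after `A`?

H

L[M] = M + merge(L[A], L[H], L[G], [A H G])
  take A:  [A E object] + [H I B D C E J object] + [G C E object] + [A H G]
  take H:  [E object] + [H I B D C E J object] + [G C E object] + [H G]
  take I:  [E object] + [I B D C E J object] + [G C E object] + [G]
  take B:  [E object] + [B D C E J object] + [G C E object] + [G]
  take D:  [E object] + [D C E J object] + [G C E object] + [G]
  take G:  [E object] + [C E J object] + [G C E object] + [G]
  take C:  [E object] + [C E J object] + [C E object]
  take E:  [E object] + [E J object] + [E object]
  take J:  [object] + [J object] + [object]
  take object:  [object] + [object] + [object]
MRO: M A H I B D G C E J object
A is at position 1; next is H.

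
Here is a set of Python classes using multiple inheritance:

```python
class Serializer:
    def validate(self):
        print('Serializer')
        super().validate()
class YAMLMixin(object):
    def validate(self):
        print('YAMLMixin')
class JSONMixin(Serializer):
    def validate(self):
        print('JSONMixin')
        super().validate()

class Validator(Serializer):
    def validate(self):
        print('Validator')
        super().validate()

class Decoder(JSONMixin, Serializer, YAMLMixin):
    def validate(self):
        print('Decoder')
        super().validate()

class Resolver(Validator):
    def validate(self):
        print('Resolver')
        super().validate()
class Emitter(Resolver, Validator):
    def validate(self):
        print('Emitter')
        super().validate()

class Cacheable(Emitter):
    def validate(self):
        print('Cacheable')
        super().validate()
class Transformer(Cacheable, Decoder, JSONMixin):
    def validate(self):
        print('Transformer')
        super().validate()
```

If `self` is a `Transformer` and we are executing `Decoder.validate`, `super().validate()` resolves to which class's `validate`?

L[Transformer] = Transformer + merge(L[Cacheable], L[Decoder], L[JSONMixin], [Cacheable Decoder JSONMixin])
  take Cacheable:  [Cacheable Emitter Resolver Validator Serializer object] + [Decoder JSONMixin Serializer YAMLMixin object] + [JSONMixin Serializer object] + [Cacheable Decoder JSONMixin]
  take Emitter:  [Emitter Resolver Validator Serializer object] + [Decoder JSONMixin Serializer YAMLMixin object] + [JSONMixin Serializer object] + [Decoder JSONMixin]
  take Resolver:  [Resolver Validator Serializer object] + [Decoder JSONMixin Serializer YAMLMixin object] + [JSONMixin Serializer object] + [Decoder JSONMixin]
  take Validator:  [Validator Serializer object] + [Decoder JSONMixin Serializer YAMLMixin object] + [JSONMixin Serializer object] + [Decoder JSONMixin]
  take Decoder:  [Serializer object] + [Decoder JSONMixin Serializer YAMLMixin object] + [JSONMixin Serializer object] + [Decoder JSONMixin]
  take JSONMixin:  [Serializer object] + [JSONMixin Serializer YAMLMixin object] + [JSONMixin Serializer object] + [JSONMixin]
  take Serializer:  [Serializer object] + [Serializer YAMLMixin object] + [Serializer object]
  take YAMLMixin:  [object] + [YAMLMixin object] + [object]
  take object:  [object] + [object] + [object]
MRO: Transformer Cacheable Emitter Resolver Validator Decoder JSONMixin Serializer YAMLMixin object
super() in Decoder.validate on a Transformer instance goes to the class after Decoder in Transformer's MRO: JSONMixin.

JSONMixin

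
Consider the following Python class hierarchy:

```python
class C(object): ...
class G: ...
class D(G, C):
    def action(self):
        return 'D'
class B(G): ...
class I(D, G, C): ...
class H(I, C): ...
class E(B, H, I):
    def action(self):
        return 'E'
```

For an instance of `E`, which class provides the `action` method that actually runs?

L[E] = E + merge(L[B], L[H], L[I], [B H I])
  take B:  [B G object] + [H I D G C object] + [I D G C object] + [B H I]
  take H:  [G object] + [H I D G C object] + [I D G C object] + [H I]
  take I:  [G object] + [I D G C object] + [I D G C object] + [I]
  take D:  [G object] + [D G C object] + [D G C object]
  take G:  [G object] + [G C object] + [G C object]
  take C:  [object] + [C object] + [C object]
  take object:  [object] + [object] + [object]
MRO: E B H I D G C object
action is defined in: D, E. First along the MRO is E.

E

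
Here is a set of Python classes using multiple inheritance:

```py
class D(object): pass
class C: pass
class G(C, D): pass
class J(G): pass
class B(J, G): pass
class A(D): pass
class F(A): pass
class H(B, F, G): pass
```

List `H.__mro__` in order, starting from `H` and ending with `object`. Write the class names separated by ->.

L[H] = H + merge(L[B], L[F], L[G], [B F G])
  take B:  [B J G C D object] + [F A D object] + [G C D object] + [B F G]
  take J:  [J G C D object] + [F A D object] + [G C D object] + [F G]
  take F:  [G C D object] + [F A D object] + [G C D object] + [F G]
  take G:  [G C D object] + [A D object] + [G C D object] + [G]
  take C:  [C D object] + [A D object] + [C D object]
  take A:  [D object] + [A D object] + [D object]
  take D:  [D object] + [D object] + [D object]
  take object:  [object] + [object] + [object]

H -> B -> J -> F -> G -> C -> A -> D -> object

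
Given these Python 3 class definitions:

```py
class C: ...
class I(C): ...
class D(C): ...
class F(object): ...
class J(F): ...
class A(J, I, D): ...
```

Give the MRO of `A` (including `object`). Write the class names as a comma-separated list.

L[A] = A + merge(L[J], L[I], L[D], [J I D])
  take J:  [J F object] + [I C object] + [D C object] + [J I D]
  take F:  [F object] + [I C object] + [D C object] + [I D]
  take I:  [object] + [I C object] + [D C object] + [I D]
  take D:  [object] + [C object] + [D C object] + [D]
  take C:  [object] + [C object] + [C object]
  take object:  [object] + [object] + [object]

A, J, F, I, D, C, object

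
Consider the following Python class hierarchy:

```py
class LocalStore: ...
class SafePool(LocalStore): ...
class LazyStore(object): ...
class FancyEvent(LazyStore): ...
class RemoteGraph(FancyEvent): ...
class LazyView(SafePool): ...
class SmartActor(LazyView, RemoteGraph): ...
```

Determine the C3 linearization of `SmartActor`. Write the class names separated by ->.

L[SmartActor] = SmartActor + merge(L[LazyView], L[RemoteGraph], [LazyView RemoteGraph])
  take LazyView:  [LazyView SafePool LocalStore object] + [RemoteGraph FancyEvent LazyStore object] + [LazyView RemoteGraph]
  take SafePool:  [SafePool LocalStore object] + [RemoteGraph FancyEvent LazyStore object] + [RemoteGraph]
  take LocalStore:  [LocalStore object] + [RemoteGraph FancyEvent LazyStore object] + [RemoteGraph]
  take RemoteGraph:  [object] + [RemoteGraph FancyEvent LazyStore object] + [RemoteGraph]
  take FancyEvent:  [object] + [FancyEvent LazyStore object]
  take LazyStore:  [object] + [LazyStore object]
  take object:  [object] + [object]

SmartActor -> LazyView -> SafePool -> LocalStore -> RemoteGraph -> FancyEvent -> LazyStore -> object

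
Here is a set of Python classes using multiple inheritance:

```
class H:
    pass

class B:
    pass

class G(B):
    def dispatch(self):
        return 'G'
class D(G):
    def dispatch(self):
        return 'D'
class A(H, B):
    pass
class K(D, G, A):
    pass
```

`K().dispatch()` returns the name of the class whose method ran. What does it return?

L[K] = K + merge(L[D], L[G], L[A], [D G A])
  take D:  [D G B object] + [G B object] + [A H B object] + [D G A]
  take G:  [G B object] + [G B object] + [A H B object] + [G A]
  take A:  [B object] + [B object] + [A H B object] + [A]
  take H:  [B object] + [B object] + [H B object]
  take B:  [B object] + [B object] + [B object]
  take object:  [object] + [object] + [object]
MRO: K D G A H B object
dispatch is defined in: D, G. First along the MRO is D.

D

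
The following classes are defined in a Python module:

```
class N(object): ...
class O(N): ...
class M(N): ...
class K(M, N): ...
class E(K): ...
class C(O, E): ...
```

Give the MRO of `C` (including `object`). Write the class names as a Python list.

[C, O, E, K, M, N, object]

L[C] = C + merge(L[O], L[E], [O E])
  take O:  [O N object] + [E K M N object] + [O E]
  take E:  [N object] + [E K M N object] + [E]
  take K:  [N object] + [K M N object]
  take M:  [N object] + [M N object]
  take N:  [N object] + [N object]
  take object:  [object] + [object]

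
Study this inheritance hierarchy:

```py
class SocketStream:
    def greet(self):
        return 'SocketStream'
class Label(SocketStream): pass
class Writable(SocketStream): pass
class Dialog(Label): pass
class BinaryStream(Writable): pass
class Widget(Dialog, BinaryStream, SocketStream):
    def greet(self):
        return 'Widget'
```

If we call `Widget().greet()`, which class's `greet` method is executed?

Widget

L[Widget] = Widget + merge(L[Dialog], L[BinaryStream], L[SocketStream], [Dialog BinaryStream SocketStream])
  take Dialog:  [Dialog Label SocketStream object] + [BinaryStream Writable SocketStream object] + [SocketStream object] + [Dialog BinaryStream SocketStream]
  take Label:  [Label SocketStream object] + [BinaryStream Writable SocketStream object] + [SocketStream object] + [BinaryStream SocketStream]
  take BinaryStream:  [SocketStream object] + [BinaryStream Writable SocketStream object] + [SocketStream object] + [BinaryStream SocketStream]
  take Writable:  [SocketStream object] + [Writable SocketStream object] + [SocketStream object] + [SocketStream]
  take SocketStream:  [SocketStream object] + [SocketStream object] + [SocketStream object] + [SocketStream]
  take object:  [object] + [object] + [object]
MRO: Widget Dialog Label BinaryStream Writable SocketStream object
greet is defined in: SocketStream, Widget. First along the MRO is Widget.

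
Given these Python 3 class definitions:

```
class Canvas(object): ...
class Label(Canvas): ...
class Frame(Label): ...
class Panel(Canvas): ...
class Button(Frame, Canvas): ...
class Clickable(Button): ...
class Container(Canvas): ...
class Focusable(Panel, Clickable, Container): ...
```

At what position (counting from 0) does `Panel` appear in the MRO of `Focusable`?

L[Focusable] = Focusable + merge(L[Panel], L[Clickable], L[Container], [Panel Clickable Container])
  take Panel:  [Panel Canvas object] + [Clickable Button Frame Label Canvas object] + [Container Canvas object] + [Panel Clickable Container]
  take Clickable:  [Canvas object] + [Clickable Button Frame Label Canvas object] + [Container Canvas object] + [Clickable Container]
  take Button:  [Canvas object] + [Button Frame Label Canvas object] + [Container Canvas object] + [Container]
  take Frame:  [Canvas object] + [Frame Label Canvas object] + [Container Canvas object] + [Container]
  take Label:  [Canvas object] + [Label Canvas object] + [Container Canvas object] + [Container]
  take Container:  [Canvas object] + [Canvas object] + [Container Canvas object] + [Container]
  take Canvas:  [Canvas object] + [Canvas object] + [Canvas object]
  take object:  [object] + [object] + [object]
MRO: Focusable Panel Clickable Button Frame Label Container Canvas object
Panel sits at index 1.

1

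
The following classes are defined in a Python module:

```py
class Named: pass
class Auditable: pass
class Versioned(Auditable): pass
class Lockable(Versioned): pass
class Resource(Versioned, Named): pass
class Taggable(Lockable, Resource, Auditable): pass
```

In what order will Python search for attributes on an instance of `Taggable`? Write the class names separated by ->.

L[Taggable] = Taggable + merge(L[Lockable], L[Resource], L[Auditable], [Lockable Resource Auditable])
  take Lockable:  [Lockable Versioned Auditable object] + [Resource Versioned Auditable Named object] + [Auditable object] + [Lockable Resource Auditable]
  take Resource:  [Versioned Auditable object] + [Resource Versioned Auditable Named object] + [Auditable object] + [Resource Auditable]
  take Versioned:  [Versioned Auditable object] + [Versioned Auditable Named object] + [Auditable object] + [Auditable]
  take Auditable:  [Auditable object] + [Auditable Named object] + [Auditable object] + [Auditable]
  take Named:  [object] + [Named object] + [object]
  take object:  [object] + [object] + [object]

Taggable -> Lockable -> Resource -> Versioned -> Auditable -> Named -> object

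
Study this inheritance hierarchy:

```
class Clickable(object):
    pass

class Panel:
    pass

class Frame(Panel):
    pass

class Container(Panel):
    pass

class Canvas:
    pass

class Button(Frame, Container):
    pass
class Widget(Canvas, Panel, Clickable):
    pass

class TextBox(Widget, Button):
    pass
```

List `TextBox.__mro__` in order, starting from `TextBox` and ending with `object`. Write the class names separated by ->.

L[TextBox] = TextBox + merge(L[Widget], L[Button], [Widget Button])
  take Widget:  [Widget Canvas Panel Clickable object] + [Button Frame Container Panel object] + [Widget Button]
  take Canvas:  [Canvas Panel Clickable object] + [Button Frame Container Panel object] + [Button]
  take Button:  [Panel Clickable object] + [Button Frame Container Panel object] + [Button]
  take Frame:  [Panel Clickable object] + [Frame Container Panel object]
  take Container:  [Panel Clickable object] + [Container Panel object]
  take Panel:  [Panel Clickable object] + [Panel object]
  take Clickable:  [Clickable object] + [object]
  take object:  [object] + [object]

TextBox -> Widget -> Canvas -> Button -> Frame -> Container -> Panel -> Clickable -> object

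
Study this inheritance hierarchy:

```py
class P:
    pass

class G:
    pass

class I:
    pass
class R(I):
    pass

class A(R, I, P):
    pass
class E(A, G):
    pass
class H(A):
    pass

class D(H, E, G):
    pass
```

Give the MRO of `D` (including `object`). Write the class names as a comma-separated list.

L[D] = D + merge(L[H], L[E], L[G], [H E G])
  take H:  [H A R I P object] + [E A R I P G object] + [G object] + [H E G]
  take E:  [A R I P object] + [E A R I P G object] + [G object] + [E G]
  take A:  [A R I P object] + [A R I P G object] + [G object] + [G]
  take R:  [R I P object] + [R I P G object] + [G object] + [G]
  take I:  [I P object] + [I P G object] + [G object] + [G]
  take P:  [P object] + [P G object] + [G object] + [G]
  take G:  [object] + [G object] + [G object] + [G]
  take object:  [object] + [object] + [object]

D, H, E, A, R, I, P, G, object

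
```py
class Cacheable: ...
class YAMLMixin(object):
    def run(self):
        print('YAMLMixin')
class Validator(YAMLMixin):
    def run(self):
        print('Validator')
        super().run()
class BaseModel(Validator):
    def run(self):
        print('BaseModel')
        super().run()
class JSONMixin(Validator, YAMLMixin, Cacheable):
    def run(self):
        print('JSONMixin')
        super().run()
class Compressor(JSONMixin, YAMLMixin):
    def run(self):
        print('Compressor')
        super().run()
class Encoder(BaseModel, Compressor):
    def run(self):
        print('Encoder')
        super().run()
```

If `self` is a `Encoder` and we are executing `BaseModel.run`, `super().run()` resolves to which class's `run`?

Compressor

L[Encoder] = Encoder + merge(L[BaseModel], L[Compressor], [BaseModel Compressor])
  take BaseModel:  [BaseModel Validator YAMLMixin object] + [Compressor JSONMixin Validator YAMLMixin Cacheable object] + [BaseModel Compressor]
  take Compressor:  [Validator YAMLMixin object] + [Compressor JSONMixin Validator YAMLMixin Cacheable object] + [Compressor]
  take JSONMixin:  [Validator YAMLMixin object] + [JSONMixin Validator YAMLMixin Cacheable object]
  take Validator:  [Validator YAMLMixin object] + [Validator YAMLMixin Cacheable object]
  take YAMLMixin:  [YAMLMixin object] + [YAMLMixin Cacheable object]
  take Cacheable:  [object] + [Cacheable object]
  take object:  [object] + [object]
MRO: Encoder BaseModel Compressor JSONMixin Validator YAMLMixin Cacheable object
super() in BaseModel.run on a Encoder instance goes to the class after BaseModel in Encoder's MRO: Compressor.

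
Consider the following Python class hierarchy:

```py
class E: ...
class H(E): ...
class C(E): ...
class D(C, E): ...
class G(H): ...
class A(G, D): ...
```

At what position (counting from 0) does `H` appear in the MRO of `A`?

2

L[A] = A + merge(L[G], L[D], [G D])
  take G:  [G H E object] + [D C E object] + [G D]
  take H:  [H E object] + [D C E object] + [D]
  take D:  [E object] + [D C E object] + [D]
  take C:  [E object] + [C E object]
  take E:  [E object] + [E object]
  take object:  [object] + [object]
MRO: A G H D C E object
H sits at index 2.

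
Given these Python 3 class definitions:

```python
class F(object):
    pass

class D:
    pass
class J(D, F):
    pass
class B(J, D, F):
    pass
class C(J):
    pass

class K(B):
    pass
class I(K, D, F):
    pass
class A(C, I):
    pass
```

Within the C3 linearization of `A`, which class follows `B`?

J

L[A] = A + merge(L[C], L[I], [C I])
  take C:  [C J D F object] + [I K B J D F object] + [C I]
  take I:  [J D F object] + [I K B J D F object] + [I]
  take K:  [J D F object] + [K B J D F object]
  take B:  [J D F object] + [B J D F object]
  take J:  [J D F object] + [J D F object]
  take D:  [D F object] + [D F object]
  take F:  [F object] + [F object]
  take object:  [object] + [object]
MRO: A C I K B J D F object
B is at position 4; next is J.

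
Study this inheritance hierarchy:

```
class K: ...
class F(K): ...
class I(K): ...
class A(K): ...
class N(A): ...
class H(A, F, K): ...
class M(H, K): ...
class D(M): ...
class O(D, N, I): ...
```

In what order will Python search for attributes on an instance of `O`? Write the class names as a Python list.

L[O] = O + merge(L[D], L[N], L[I], [D N I])
  take D:  [D M H A F K object] + [N A K object] + [I K object] + [D N I]
  take M:  [M H A F K object] + [N A K object] + [I K object] + [N I]
  take H:  [H A F K object] + [N A K object] + [I K object] + [N I]
  take N:  [A F K object] + [N A K object] + [I K object] + [N I]
  take A:  [A F K object] + [A K object] + [I K object] + [I]
  take F:  [F K object] + [K object] + [I K object] + [I]
  take I:  [K object] + [K object] + [I K object] + [I]
  take K:  [K object] + [K object] + [K object]
  take object:  [object] + [object] + [object]

[O, D, M, H, N, A, F, I, K, object]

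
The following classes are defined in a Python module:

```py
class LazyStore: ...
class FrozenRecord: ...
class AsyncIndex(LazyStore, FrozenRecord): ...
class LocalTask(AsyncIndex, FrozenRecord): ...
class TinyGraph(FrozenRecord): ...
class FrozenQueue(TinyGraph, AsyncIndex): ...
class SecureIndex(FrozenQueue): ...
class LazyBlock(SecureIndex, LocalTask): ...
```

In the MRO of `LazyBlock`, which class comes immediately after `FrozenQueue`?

TinyGraph

L[LazyBlock] = LazyBlock + merge(L[SecureIndex], L[LocalTask], [SecureIndex LocalTask])
  take SecureIndex:  [SecureIndex FrozenQueue TinyGraph AsyncIndex LazyStore FrozenRecord object] + [LocalTask AsyncIndex LazyStore FrozenRecord object] + [SecureIndex LocalTask]
  take FrozenQueue:  [FrozenQueue TinyGraph AsyncIndex LazyStore FrozenRecord object] + [LocalTask AsyncIndex LazyStore FrozenRecord object] + [LocalTask]
  take TinyGraph:  [TinyGraph AsyncIndex LazyStore FrozenRecord object] + [LocalTask AsyncIndex LazyStore FrozenRecord object] + [LocalTask]
  take LocalTask:  [AsyncIndex LazyStore FrozenRecord object] + [LocalTask AsyncIndex LazyStore FrozenRecord object] + [LocalTask]
  take AsyncIndex:  [AsyncIndex LazyStore FrozenRecord object] + [AsyncIndex LazyStore FrozenRecord object]
  take LazyStore:  [LazyStore FrozenRecord object] + [LazyStore FrozenRecord object]
  take FrozenRecord:  [FrozenRecord object] + [FrozenRecord object]
  take object:  [object] + [object]
MRO: LazyBlock SecureIndex FrozenQueue TinyGraph LocalTask AsyncIndex LazyStore FrozenRecord object
FrozenQueue is at position 2; next is TinyGraph.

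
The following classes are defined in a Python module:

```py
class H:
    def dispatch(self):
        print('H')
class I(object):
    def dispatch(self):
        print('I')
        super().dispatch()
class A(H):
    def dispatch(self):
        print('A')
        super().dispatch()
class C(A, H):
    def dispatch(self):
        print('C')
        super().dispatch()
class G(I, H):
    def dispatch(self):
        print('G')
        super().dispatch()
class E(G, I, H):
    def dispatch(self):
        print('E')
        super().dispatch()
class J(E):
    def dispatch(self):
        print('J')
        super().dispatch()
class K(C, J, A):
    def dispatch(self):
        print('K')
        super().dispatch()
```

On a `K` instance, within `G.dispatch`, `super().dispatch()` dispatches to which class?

I

L[K] = K + merge(L[C], L[J], L[A], [C J A])
  take C:  [C A H object] + [J E G I H object] + [A H object] + [C J A]
  take J:  [A H object] + [J E G I H object] + [A H object] + [J A]
  take A:  [A H object] + [E G I H object] + [A H object] + [A]
  take E:  [H object] + [E G I H object] + [H object]
  take G:  [H object] + [G I H object] + [H object]
  take I:  [H object] + [I H object] + [H object]
  take H:  [H object] + [H object] + [H object]
  take object:  [object] + [object] + [object]
MRO: K C J A E G I H object
super() in G.dispatch on a K instance goes to the class after G in K's MRO: I.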